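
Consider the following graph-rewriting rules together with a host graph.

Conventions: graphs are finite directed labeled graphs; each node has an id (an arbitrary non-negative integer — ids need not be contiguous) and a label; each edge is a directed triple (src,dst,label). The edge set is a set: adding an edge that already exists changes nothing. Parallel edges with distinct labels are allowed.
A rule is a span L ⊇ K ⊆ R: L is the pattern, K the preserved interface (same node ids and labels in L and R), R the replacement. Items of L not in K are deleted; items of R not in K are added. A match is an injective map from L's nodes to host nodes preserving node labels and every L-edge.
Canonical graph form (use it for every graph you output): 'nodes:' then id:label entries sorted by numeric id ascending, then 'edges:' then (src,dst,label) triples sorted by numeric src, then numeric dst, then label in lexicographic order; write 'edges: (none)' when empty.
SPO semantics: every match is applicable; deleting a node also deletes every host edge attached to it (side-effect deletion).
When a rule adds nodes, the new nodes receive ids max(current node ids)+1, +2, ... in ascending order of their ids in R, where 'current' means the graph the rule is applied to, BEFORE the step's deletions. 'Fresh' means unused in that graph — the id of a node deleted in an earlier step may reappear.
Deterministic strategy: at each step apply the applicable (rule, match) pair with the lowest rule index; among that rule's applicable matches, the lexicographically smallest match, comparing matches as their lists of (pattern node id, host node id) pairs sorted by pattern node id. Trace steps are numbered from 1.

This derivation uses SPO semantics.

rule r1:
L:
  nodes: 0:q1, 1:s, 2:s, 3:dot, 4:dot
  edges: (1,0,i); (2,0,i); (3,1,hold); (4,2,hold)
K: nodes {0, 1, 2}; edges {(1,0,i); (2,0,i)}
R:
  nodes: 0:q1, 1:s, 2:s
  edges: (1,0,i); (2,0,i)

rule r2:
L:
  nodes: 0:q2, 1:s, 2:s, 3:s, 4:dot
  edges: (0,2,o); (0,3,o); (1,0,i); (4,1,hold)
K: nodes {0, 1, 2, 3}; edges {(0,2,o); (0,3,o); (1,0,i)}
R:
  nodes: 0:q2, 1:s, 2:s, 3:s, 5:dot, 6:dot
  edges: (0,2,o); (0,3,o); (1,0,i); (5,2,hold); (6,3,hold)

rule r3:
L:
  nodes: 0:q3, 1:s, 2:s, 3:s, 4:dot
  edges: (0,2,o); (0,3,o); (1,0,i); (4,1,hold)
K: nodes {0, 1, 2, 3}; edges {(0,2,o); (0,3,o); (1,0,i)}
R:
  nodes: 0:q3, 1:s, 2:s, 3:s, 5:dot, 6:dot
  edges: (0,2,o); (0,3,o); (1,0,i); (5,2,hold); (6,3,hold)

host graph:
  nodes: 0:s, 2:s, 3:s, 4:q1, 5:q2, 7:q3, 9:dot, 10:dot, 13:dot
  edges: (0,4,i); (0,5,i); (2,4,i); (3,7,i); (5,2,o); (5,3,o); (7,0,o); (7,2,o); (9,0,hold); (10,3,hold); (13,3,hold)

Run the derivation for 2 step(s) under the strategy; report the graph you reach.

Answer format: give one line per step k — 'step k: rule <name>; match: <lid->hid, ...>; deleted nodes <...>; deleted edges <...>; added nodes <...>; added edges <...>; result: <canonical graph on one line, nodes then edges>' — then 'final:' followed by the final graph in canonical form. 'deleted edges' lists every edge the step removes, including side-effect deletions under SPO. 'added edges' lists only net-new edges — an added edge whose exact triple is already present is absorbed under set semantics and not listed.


step 1: rule r2; match: 0->5, 1->0, 2->2, 3->3, 4->9; deleted nodes 9; deleted edges (9,0,hold); added nodes 14, 15; added edges (14,2,hold); (15,3,hold); result: nodes: 0:s, 2:s, 3:s, 4:q1, 5:q2, 7:q3, 10:dot, 13:dot, 14:dot, 15:dot edges: (0,4,i); (0,5,i); (2,4,i); (3,7,i); (5,2,o); (5,3,o); (7,0,o); (7,2,o); (10,3,hold); (13,3,hold); (14,2,hold); (15,3,hold)
step 2: rule r3; match: 0->7, 1->3, 2->0, 3->2, 4->10; deleted nodes 10; deleted edges (10,3,hold); added nodes 16, 17; added edges (16,0,hold); (17,2,hold); result: nodes: 0:s, 2:s, 3:s, 4:q1, 5:q2, 7:q3, 13:dot, 14:dot, 15:dot, 16:dot, 17:dot edges: (0,4,i); (0,5,i); (2,4,i); (3,7,i); (5,2,o); (5,3,o); (7,0,o); (7,2,o); (13,3,hold); (14,2,hold); (15,3,hold); (16,0,hold); (17,2,hold)
final:
nodes: 0:s, 2:s, 3:s, 4:q1, 5:q2, 7:q3, 13:dot, 14:dot, 15:dot, 16:dot, 17:dot
edges: (0,4,i); (0,5,i); (2,4,i); (3,7,i); (5,2,o); (5,3,o); (7,0,o); (7,2,o); (13,3,hold); (14,2,hold); (15,3,hold); (16,0,hold); (17,2,hold)


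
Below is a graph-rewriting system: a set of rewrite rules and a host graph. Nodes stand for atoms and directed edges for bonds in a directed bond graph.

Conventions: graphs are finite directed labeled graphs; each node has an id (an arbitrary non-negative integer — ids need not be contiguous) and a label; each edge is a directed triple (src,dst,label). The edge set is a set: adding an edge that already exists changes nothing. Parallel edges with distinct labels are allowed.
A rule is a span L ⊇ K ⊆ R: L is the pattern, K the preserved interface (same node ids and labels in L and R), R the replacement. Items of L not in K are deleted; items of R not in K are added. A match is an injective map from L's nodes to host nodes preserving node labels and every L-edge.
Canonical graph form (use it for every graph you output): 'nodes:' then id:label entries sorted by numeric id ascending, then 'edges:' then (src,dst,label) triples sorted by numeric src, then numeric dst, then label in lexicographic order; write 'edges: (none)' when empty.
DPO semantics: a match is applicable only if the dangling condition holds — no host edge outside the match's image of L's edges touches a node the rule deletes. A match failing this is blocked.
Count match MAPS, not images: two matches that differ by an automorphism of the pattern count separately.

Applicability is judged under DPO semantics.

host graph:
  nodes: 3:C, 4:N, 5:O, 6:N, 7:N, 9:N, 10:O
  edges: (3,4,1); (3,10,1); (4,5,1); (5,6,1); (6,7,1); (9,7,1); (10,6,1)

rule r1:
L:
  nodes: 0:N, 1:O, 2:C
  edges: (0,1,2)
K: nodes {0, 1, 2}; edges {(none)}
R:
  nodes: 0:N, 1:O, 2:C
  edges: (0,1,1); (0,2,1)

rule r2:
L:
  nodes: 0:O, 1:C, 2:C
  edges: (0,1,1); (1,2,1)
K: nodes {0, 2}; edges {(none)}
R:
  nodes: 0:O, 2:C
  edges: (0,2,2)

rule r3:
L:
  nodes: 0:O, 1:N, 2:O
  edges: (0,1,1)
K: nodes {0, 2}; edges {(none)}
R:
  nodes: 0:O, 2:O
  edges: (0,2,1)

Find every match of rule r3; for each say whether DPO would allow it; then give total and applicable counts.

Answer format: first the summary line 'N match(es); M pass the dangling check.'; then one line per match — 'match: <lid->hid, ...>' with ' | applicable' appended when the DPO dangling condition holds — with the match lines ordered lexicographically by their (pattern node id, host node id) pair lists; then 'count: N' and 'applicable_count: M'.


2 match(es); 0 pass the dangling check.
match: 0->5, 1->6, 2->10
match: 0->10, 1->6, 2->5
count: 2
applicable_count: 0


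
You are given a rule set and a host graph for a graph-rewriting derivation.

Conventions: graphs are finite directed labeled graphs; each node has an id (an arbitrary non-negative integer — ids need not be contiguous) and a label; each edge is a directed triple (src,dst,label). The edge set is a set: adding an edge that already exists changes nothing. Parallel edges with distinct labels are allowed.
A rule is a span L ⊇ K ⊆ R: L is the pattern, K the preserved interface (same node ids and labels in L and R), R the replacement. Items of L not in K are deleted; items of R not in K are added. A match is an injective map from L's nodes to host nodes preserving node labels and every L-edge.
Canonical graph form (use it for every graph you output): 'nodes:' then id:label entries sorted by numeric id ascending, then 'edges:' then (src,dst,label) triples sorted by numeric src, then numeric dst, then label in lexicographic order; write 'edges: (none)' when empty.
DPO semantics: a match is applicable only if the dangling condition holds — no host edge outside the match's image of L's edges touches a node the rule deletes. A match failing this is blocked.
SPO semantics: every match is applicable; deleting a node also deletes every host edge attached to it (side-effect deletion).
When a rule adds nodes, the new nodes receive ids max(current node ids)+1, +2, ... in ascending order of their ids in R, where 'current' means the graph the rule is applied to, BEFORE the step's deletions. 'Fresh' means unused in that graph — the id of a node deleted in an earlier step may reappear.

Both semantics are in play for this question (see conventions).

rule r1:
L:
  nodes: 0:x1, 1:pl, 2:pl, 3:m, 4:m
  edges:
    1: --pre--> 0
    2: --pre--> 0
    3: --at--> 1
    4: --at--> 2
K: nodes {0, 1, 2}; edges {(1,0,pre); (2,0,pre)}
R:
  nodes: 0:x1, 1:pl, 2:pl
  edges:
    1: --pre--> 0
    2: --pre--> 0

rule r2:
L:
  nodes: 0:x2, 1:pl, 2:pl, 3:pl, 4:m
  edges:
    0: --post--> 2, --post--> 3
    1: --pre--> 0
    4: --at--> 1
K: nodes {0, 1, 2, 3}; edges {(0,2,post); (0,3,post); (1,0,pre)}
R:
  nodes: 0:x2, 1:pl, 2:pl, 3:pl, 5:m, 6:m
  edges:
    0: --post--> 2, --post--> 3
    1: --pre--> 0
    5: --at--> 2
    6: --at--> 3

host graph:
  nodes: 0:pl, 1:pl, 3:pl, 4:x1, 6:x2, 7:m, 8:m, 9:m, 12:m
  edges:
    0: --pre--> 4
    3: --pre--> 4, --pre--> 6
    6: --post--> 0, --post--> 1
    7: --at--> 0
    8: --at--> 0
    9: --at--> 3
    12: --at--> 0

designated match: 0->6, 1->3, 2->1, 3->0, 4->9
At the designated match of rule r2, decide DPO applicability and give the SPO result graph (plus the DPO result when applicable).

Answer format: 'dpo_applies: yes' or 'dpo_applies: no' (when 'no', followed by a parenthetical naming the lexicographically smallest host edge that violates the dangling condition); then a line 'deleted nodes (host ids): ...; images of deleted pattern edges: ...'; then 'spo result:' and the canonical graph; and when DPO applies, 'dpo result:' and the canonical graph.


dpo_applies: yes
deleted nodes (host ids): 9; images of deleted pattern edges: (9,3,at)
spo result:
nodes: 0:pl, 1:pl, 3:pl, 4:x1, 6:x2, 7:m, 8:m, 12:m, 13:m, 14:m
edges: (0,4,pre); (3,4,pre); (3,6,pre); (6,0,post); (6,1,post); (7,0,at); (8,0,at); (12,0,at); (13,1,at); (14,0,at)
dpo result:
nodes: 0:pl, 1:pl, 3:pl, 4:x1, 6:x2, 7:m, 8:m, 12:m, 13:m, 14:m
edges: (0,4,pre); (3,4,pre); (3,6,pre); (6,0,post); (6,1,post); (7,0,at); (8,0,at); (12,0,at); (13,1,at); (14,0,at)


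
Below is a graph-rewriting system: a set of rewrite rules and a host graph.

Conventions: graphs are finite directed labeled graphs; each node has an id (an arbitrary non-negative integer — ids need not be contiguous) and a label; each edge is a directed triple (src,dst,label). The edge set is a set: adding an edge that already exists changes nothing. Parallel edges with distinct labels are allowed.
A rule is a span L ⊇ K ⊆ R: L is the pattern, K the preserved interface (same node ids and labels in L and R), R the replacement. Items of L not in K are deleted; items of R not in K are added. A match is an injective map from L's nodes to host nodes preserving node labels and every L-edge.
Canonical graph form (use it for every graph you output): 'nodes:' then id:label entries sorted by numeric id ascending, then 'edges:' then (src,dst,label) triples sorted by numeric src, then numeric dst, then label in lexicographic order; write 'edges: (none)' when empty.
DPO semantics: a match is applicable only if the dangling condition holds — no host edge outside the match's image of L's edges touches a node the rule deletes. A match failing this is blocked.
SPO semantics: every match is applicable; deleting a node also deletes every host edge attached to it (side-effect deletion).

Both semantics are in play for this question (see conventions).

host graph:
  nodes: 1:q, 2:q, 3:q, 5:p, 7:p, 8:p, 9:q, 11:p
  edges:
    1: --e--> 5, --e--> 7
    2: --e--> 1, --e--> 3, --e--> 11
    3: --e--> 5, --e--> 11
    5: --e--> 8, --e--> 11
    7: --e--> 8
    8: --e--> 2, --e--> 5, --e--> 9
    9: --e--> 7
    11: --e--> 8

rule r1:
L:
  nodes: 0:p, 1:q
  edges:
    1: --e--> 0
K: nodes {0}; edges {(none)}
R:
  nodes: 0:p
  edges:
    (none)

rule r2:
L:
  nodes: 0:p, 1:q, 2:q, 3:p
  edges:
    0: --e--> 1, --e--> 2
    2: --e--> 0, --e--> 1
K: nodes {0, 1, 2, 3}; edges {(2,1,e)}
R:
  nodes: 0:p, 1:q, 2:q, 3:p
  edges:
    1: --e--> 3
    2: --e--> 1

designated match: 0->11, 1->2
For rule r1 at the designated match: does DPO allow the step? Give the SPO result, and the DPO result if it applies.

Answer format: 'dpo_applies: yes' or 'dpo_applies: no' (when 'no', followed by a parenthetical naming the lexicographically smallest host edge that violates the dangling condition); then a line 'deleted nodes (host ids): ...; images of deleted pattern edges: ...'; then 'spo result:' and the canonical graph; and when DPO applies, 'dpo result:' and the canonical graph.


dpo_applies: no
(the rule deletes node 2, which keeps host edge (2,1,e) outside the match image — the dangling condition fails, DPO blocks; SPO proceeds and side-deletes such edges)
deleted nodes (host ids): 2; images of deleted pattern edges: (2,11,e)
spo result:
nodes: 1:q, 3:q, 5:p, 7:p, 8:p, 9:q, 11:p
edges: (1,5,e); (1,7,e); (3,5,e); (3,11,e); (5,8,e); (5,11,e); (7,8,e); (8,5,e); (8,9,e); (9,7,e); (11,8,e)


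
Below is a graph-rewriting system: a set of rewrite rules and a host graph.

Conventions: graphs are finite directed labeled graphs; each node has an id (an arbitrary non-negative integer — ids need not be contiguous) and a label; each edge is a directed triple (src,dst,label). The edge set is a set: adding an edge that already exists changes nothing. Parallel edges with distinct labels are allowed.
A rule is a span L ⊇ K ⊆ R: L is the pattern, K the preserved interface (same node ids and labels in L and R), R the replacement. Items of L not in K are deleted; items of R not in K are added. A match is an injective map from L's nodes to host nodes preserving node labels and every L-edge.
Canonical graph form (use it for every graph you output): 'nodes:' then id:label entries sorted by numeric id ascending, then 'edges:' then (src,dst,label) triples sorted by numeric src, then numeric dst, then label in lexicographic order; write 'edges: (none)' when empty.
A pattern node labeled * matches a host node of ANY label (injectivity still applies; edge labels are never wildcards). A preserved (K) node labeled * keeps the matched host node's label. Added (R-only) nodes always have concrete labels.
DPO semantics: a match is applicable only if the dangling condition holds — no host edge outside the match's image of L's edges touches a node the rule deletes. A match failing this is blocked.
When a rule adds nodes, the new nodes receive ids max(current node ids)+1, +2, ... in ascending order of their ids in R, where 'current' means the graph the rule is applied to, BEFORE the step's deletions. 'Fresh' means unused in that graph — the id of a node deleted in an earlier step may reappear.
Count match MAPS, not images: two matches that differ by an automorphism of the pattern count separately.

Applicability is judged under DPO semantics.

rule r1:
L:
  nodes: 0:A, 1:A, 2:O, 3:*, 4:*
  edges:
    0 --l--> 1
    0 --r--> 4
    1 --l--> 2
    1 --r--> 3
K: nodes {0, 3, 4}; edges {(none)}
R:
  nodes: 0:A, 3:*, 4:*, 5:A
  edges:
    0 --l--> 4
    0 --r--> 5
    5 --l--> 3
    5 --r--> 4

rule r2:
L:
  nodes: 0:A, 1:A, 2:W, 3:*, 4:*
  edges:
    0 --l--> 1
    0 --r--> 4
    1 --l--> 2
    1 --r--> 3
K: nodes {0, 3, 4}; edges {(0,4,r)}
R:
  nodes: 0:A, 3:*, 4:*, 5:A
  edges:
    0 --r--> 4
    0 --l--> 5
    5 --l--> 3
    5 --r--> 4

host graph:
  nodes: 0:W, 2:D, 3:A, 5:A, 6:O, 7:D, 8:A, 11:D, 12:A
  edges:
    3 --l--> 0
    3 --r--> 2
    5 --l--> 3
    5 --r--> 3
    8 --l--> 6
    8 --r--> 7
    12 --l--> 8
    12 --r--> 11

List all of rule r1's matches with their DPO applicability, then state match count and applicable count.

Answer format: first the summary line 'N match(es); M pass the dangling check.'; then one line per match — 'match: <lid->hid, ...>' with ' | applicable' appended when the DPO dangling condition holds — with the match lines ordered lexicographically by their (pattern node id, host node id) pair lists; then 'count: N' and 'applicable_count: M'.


1 match(es); 1 pass the dangling check.
match: 0->12, 1->8, 2->6, 3->7, 4->11 | applicable
count: 1
applicable_count: 1


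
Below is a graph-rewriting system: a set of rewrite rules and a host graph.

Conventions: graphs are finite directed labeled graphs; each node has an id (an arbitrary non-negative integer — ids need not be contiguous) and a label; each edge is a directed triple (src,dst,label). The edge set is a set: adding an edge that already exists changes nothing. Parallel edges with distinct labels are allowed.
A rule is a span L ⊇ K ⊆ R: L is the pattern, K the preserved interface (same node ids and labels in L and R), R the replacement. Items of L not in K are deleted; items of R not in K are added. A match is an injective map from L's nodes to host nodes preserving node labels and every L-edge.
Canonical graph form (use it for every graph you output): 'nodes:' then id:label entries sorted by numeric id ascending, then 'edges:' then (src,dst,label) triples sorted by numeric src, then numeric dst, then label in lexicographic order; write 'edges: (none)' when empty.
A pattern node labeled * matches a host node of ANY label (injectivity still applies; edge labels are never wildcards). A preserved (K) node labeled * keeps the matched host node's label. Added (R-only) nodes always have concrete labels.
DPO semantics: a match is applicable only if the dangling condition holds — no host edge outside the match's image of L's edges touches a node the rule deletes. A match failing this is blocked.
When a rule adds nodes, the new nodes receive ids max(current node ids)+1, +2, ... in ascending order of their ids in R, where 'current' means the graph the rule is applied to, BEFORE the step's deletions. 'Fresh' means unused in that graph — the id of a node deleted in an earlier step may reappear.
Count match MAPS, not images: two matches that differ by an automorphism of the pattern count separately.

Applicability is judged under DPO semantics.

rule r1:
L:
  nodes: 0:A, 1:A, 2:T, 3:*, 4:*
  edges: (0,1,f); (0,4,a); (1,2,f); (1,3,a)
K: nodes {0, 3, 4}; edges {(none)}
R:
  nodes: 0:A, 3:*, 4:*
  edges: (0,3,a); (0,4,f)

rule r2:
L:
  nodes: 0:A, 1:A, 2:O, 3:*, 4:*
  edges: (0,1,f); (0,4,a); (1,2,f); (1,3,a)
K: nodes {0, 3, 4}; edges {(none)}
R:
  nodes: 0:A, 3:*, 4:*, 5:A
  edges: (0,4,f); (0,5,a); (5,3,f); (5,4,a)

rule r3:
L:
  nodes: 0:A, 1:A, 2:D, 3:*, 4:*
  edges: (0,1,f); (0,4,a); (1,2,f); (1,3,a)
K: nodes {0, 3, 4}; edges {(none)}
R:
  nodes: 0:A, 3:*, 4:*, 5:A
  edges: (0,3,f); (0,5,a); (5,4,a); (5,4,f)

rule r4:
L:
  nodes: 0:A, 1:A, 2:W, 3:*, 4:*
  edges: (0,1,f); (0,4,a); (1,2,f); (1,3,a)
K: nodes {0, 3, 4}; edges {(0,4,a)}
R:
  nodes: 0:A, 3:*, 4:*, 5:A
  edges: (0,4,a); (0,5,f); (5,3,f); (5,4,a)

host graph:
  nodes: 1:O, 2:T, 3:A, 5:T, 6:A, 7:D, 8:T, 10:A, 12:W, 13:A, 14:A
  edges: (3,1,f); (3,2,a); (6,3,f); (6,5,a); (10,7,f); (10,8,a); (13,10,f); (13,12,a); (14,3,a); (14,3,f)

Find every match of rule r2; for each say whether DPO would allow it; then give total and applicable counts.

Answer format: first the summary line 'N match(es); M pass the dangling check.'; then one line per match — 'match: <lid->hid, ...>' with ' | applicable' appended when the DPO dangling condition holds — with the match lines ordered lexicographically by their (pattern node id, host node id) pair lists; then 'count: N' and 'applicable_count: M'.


1 match(es); 0 pass the dangling check.
match: 0->6, 1->3, 2->1, 3->2, 4->5
count: 1
applicable_count: 0


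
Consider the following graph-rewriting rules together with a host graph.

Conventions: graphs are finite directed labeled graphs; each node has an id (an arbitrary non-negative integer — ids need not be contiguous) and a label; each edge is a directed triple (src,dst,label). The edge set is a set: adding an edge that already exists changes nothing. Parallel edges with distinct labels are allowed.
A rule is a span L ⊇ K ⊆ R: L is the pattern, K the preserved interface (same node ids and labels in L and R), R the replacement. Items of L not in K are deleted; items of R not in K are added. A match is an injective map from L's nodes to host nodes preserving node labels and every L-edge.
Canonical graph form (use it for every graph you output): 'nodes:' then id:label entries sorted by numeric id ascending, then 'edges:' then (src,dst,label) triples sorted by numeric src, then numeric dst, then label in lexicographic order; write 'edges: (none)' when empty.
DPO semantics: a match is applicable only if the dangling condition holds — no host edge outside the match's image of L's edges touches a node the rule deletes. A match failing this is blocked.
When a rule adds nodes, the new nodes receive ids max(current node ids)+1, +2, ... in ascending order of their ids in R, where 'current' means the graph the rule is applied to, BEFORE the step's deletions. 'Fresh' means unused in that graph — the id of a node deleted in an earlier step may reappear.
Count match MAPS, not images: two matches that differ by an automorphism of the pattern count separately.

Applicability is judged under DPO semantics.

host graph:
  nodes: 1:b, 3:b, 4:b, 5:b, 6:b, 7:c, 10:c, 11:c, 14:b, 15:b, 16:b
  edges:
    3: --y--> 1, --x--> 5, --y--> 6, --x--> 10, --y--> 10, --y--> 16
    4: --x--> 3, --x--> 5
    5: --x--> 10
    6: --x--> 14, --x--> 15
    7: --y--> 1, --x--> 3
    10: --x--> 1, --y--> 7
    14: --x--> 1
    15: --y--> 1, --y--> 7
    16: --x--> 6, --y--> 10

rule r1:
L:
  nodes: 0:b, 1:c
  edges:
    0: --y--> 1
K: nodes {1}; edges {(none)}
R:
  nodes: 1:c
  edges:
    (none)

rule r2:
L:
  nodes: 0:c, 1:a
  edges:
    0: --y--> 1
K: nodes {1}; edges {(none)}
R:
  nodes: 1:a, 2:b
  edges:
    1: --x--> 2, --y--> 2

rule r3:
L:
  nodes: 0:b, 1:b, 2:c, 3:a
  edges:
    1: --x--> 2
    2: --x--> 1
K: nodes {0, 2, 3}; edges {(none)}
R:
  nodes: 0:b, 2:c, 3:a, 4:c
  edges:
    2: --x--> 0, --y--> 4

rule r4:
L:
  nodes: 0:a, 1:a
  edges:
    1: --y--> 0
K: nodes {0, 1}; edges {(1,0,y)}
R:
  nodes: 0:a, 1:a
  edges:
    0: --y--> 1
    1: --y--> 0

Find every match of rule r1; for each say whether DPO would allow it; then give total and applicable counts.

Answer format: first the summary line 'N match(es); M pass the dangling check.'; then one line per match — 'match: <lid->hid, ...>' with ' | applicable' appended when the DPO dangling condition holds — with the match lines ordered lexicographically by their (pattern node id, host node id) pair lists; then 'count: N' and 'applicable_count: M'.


3 match(es); 0 pass the dangling check.
match: 0->3, 1->10
match: 0->15, 1->7
match: 0->16, 1->10
count: 3
applicable_count: 0


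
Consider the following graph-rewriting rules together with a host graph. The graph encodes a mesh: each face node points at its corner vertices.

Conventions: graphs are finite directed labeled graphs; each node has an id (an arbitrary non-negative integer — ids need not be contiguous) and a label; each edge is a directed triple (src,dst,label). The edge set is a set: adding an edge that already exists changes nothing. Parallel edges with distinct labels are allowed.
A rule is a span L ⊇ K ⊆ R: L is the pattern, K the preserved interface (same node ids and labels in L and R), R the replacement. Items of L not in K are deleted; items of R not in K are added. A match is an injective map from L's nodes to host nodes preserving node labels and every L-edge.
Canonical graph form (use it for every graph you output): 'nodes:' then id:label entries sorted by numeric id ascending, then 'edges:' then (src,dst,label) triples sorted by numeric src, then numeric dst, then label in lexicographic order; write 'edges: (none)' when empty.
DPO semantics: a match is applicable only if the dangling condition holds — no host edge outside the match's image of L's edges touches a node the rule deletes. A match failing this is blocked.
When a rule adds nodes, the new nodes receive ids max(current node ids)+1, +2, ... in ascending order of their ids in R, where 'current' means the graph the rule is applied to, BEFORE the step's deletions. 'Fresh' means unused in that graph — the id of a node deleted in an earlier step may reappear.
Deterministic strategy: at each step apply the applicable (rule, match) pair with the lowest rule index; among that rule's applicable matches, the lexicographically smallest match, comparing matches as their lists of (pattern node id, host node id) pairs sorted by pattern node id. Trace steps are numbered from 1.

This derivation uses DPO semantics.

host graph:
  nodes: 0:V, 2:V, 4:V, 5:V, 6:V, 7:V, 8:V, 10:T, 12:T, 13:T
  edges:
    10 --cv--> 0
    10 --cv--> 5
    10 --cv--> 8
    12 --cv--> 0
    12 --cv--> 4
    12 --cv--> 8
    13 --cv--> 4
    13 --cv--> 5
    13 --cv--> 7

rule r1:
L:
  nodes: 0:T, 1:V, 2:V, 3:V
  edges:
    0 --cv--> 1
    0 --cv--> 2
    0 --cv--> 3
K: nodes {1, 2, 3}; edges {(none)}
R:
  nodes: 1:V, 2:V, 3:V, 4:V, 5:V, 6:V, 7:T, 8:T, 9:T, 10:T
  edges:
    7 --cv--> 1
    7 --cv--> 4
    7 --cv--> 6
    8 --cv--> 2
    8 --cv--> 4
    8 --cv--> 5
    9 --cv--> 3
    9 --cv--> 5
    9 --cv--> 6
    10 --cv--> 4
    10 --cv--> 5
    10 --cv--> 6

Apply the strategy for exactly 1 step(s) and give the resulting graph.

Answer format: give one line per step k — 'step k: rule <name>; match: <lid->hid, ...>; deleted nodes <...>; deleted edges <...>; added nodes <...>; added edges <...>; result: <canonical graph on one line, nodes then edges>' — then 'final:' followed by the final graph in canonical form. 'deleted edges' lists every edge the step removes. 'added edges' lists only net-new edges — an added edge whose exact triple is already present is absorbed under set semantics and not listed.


step 1: rule r1; match: 0->10, 1->0, 2->5, 3->8; deleted nodes 10; deleted edges (10,0,cv); (10,5,cv); (10,8,cv); added nodes 14, 15, 16, 17, 18, 19, 20; added edges (17,0,cv); (17,14,cv); (17,16,cv); (18,5,cv); (18,14,cv); (18,15,cv); (19,8,cv); (19,15,cv); (19,16,cv); (20,14,cv); (20,15,cv); (20,16,cv); result: nodes: 0:V, 2:V, 4:V, 5:V, 6:V, 7:V, 8:V, 12:T, 13:T, 14:V, 15:V, 16:V, 17:T, 18:T, 19:T, 20:T edges: (12,0,cv); (12,4,cv); (12,8,cv); (13,4,cv); (13,5,cv); (13,7,cv); (17,0,cv); (17,14,cv); (17,16,cv); (18,5,cv); (18,14,cv); (18,15,cv); (19,8,cv); (19,15,cv); (19,16,cv); (20,14,cv); (20,15,cv); (20,16,cv)
final:
nodes: 0:V, 2:V, 4:V, 5:V, 6:V, 7:V, 8:V, 12:T, 13:T, 14:V, 15:V, 16:V, 17:T, 18:T, 19:T, 20:T
edges: (12,0,cv); (12,4,cv); (12,8,cv); (13,4,cv); (13,5,cv); (13,7,cv); (17,0,cv); (17,14,cv); (17,16,cv); (18,5,cv); (18,14,cv); (18,15,cv); (19,8,cv); (19,15,cv); (19,16,cv); (20,14,cv); (20,15,cv); (20,16,cv)


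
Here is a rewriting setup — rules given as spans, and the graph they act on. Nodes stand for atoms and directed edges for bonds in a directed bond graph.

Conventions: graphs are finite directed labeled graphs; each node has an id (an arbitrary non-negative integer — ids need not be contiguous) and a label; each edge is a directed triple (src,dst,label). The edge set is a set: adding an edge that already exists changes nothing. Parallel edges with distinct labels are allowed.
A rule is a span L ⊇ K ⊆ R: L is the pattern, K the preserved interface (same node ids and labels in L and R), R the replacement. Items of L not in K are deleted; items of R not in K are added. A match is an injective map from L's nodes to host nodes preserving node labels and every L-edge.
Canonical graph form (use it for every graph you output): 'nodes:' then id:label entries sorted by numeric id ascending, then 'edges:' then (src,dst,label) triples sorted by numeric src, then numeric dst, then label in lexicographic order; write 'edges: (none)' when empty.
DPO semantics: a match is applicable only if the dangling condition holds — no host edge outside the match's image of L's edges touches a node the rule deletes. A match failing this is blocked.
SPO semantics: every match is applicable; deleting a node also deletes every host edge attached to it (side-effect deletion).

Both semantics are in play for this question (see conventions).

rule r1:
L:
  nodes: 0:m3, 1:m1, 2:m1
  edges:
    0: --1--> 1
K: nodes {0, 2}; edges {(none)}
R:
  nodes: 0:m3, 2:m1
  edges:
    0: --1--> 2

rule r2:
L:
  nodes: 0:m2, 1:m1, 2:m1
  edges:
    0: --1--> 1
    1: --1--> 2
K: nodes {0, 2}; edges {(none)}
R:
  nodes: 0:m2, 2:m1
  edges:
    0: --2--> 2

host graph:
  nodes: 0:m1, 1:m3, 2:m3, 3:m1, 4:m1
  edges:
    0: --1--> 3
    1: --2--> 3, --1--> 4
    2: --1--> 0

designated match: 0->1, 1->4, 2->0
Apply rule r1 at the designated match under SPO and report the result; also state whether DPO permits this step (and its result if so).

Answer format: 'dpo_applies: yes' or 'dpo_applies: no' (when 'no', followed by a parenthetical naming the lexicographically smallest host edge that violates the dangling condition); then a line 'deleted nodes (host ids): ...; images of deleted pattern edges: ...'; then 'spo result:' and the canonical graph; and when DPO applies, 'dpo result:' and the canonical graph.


dpo_applies: yes
deleted nodes (host ids): 4; images of deleted pattern edges: (1,4,1)
spo result:
nodes: 0:m1, 1:m3, 2:m3, 3:m1
edges: (0,3,1); (1,0,1); (1,3,2); (2,0,1)
dpo result:
nodes: 0:m1, 1:m3, 2:m3, 3:m1
edges: (0,3,1); (1,0,1); (1,3,2); (2,0,1)


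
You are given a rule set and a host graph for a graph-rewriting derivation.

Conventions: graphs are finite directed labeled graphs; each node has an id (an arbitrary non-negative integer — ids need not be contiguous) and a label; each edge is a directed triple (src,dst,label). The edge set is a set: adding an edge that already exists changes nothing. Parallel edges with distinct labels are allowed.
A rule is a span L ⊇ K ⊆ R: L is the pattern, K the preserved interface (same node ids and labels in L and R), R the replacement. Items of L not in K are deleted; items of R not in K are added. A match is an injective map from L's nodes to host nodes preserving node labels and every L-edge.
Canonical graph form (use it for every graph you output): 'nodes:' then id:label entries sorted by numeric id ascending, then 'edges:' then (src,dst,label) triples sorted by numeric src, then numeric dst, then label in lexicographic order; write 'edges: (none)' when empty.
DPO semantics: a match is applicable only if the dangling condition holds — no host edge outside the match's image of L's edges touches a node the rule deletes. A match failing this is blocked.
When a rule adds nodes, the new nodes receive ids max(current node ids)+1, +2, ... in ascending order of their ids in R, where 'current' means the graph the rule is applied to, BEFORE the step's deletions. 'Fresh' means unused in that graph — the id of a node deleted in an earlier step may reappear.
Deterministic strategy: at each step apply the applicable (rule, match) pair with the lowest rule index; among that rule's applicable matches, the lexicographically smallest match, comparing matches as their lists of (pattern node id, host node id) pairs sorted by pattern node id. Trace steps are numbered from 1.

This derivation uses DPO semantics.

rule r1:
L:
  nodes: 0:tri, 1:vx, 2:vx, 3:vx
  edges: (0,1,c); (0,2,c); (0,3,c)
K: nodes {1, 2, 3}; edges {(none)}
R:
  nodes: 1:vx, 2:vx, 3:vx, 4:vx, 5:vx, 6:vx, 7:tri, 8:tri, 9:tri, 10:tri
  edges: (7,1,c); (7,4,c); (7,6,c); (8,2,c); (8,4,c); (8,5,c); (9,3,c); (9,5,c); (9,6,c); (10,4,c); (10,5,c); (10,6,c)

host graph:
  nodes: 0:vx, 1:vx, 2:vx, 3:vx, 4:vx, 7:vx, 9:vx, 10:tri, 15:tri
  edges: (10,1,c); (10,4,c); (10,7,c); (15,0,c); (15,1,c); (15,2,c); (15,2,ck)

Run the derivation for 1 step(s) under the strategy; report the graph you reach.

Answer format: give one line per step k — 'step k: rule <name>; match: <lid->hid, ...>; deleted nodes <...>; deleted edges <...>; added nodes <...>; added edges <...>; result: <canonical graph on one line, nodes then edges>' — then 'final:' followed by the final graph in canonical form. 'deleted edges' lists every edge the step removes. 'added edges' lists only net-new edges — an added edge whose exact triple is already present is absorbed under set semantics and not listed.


step 1: rule r1; match: 0->10, 1->1, 2->4, 3->7; deleted nodes 10; deleted edges (10,1,c); (10,4,c); (10,7,c); added nodes 16, 17, 18, 19, 20, 21, 22; added edges (19,1,c); (19,16,c); (19,18,c); (20,4,c); (20,16,c); (20,17,c); (21,7,c); (21,17,c); (21,18,c); (22,16,c); (22,17,c); (22,18,c); result: nodes: 0:vx, 1:vx, 2:vx, 3:vx, 4:vx, 7:vx, 9:vx, 15:tri, 16:vx, 17:vx, 18:vx, 19:tri, 20:tri, 21:tri, 22:tri edges: (15,0,c); (15,1,c); (15,2,c); (15,2,ck); (19,1,c); (19,16,c); (19,18,c); (20,4,c); (20,16,c); (20,17,c); (21,7,c); (21,17,c); (21,18,c); (22,16,c); (22,17,c); (22,18,c)
final:
nodes: 0:vx, 1:vx, 2:vx, 3:vx, 4:vx, 7:vx, 9:vx, 15:tri, 16:vx, 17:vx, 18:vx, 19:tri, 20:tri, 21:tri, 22:tri
edges: (15,0,c); (15,1,c); (15,2,c); (15,2,ck); (19,1,c); (19,16,c); (19,18,c); (20,4,c); (20,16,c); (20,17,c); (21,7,c); (21,17,c); (21,18,c); (22,16,c); (22,17,c); (22,18,c)


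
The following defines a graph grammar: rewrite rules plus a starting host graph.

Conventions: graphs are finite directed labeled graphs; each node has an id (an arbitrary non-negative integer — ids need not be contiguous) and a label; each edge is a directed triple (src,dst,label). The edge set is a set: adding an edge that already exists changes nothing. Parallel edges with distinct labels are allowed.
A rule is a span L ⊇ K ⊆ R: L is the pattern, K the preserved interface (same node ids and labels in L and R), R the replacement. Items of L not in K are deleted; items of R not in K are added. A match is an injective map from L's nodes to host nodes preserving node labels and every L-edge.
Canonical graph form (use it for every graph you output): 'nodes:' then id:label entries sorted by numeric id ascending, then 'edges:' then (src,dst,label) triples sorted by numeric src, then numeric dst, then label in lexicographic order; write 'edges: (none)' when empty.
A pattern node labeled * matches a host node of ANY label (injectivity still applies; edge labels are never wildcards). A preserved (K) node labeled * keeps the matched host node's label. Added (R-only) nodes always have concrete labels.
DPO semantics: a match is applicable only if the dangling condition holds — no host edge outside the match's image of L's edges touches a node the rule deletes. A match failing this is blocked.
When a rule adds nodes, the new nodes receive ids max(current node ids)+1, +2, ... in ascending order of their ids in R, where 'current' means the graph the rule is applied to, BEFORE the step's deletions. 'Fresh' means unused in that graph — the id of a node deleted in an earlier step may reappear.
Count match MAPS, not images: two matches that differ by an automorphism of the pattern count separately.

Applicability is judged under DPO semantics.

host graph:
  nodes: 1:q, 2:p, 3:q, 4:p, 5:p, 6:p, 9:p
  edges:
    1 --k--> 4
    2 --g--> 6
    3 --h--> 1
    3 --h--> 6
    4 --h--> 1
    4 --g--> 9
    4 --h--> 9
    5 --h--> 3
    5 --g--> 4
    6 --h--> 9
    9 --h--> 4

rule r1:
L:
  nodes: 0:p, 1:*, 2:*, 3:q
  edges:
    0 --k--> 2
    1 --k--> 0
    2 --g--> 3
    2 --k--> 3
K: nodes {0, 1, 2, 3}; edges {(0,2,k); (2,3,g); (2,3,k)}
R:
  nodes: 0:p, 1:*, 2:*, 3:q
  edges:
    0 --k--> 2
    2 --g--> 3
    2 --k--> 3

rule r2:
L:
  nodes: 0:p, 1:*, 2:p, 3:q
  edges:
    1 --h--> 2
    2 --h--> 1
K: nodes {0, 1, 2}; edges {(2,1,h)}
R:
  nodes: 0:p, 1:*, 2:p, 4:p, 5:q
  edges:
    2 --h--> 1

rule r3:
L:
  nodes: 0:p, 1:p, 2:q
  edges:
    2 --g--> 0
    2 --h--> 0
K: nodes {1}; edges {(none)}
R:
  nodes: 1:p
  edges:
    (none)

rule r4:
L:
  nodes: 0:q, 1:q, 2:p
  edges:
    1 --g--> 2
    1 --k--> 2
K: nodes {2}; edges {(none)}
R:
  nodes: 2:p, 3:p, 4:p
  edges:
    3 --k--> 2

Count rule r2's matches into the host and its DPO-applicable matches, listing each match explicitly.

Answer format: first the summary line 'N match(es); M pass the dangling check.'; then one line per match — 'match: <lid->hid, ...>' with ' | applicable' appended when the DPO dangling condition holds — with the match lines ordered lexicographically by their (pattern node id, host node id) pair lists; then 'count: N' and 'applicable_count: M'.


12 match(es); 0 pass the dangling check.
match: 0->2, 1->4, 2->9, 3->1
match: 0->2, 1->4, 2->9, 3->3
match: 0->2, 1->9, 2->4, 3->1
match: 0->2, 1->9, 2->4, 3->3
match: 0->5, 1->4, 2->9, 3->1
match: 0->5, 1->4, 2->9, 3->3
match: 0->5, 1->9, 2->4, 3->1
match: 0->5, 1->9, 2->4, 3->3
match: 0->6, 1->4, 2->9, 3->1
match: 0->6, 1->4, 2->9, 3->3
match: 0->6, 1->9, 2->4, 3->1
match: 0->6, 1->9, 2->4, 3->3
count: 12
applicable_count: 0


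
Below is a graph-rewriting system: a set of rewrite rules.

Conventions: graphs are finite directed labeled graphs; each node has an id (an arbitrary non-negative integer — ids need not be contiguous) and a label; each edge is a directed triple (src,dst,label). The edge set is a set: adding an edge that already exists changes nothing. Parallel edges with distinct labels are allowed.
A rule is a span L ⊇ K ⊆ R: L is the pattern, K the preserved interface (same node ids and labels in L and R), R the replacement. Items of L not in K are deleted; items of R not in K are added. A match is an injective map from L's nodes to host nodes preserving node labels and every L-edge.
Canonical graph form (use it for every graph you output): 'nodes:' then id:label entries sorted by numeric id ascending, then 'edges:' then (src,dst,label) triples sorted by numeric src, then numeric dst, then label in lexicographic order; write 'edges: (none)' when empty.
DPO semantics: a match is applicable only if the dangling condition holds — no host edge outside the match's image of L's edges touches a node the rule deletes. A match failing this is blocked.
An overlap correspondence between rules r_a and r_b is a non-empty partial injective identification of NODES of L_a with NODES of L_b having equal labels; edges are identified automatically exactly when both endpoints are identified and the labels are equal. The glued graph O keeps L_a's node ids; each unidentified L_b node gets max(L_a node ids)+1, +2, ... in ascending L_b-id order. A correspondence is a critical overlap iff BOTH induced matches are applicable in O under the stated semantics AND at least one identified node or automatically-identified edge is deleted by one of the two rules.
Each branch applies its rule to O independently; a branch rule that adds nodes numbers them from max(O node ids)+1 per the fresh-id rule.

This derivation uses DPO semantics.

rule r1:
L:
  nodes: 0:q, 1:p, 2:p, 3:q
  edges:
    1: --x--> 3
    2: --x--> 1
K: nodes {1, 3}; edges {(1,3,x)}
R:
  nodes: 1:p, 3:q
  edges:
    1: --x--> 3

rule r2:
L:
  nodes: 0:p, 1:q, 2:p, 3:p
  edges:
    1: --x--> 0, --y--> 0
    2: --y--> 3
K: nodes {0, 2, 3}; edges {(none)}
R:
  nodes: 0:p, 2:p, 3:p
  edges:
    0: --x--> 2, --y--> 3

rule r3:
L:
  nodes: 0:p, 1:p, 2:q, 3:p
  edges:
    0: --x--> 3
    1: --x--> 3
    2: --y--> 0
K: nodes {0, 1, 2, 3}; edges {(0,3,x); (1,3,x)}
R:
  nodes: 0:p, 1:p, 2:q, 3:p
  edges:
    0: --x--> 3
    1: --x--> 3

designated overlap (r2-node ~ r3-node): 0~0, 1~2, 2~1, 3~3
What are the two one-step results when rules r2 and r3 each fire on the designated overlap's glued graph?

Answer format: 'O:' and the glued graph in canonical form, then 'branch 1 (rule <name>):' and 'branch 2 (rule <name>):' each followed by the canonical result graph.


O:
nodes: 0:p, 1:q, 2:p, 3:p
edges: (0,3,x); (1,0,x); (1,0,y); (2,3,x); (2,3,y)
branch 1 (rule r2):
nodes: 0:p, 2:p, 3:p
edges: (0,2,x); (0,3,x); (0,3,y); (2,3,x)
branch 2 (rule r3):
nodes: 0:p, 1:q, 2:p, 3:p
edges: (0,3,x); (1,0,x); (2,3,x); (2,3,y)


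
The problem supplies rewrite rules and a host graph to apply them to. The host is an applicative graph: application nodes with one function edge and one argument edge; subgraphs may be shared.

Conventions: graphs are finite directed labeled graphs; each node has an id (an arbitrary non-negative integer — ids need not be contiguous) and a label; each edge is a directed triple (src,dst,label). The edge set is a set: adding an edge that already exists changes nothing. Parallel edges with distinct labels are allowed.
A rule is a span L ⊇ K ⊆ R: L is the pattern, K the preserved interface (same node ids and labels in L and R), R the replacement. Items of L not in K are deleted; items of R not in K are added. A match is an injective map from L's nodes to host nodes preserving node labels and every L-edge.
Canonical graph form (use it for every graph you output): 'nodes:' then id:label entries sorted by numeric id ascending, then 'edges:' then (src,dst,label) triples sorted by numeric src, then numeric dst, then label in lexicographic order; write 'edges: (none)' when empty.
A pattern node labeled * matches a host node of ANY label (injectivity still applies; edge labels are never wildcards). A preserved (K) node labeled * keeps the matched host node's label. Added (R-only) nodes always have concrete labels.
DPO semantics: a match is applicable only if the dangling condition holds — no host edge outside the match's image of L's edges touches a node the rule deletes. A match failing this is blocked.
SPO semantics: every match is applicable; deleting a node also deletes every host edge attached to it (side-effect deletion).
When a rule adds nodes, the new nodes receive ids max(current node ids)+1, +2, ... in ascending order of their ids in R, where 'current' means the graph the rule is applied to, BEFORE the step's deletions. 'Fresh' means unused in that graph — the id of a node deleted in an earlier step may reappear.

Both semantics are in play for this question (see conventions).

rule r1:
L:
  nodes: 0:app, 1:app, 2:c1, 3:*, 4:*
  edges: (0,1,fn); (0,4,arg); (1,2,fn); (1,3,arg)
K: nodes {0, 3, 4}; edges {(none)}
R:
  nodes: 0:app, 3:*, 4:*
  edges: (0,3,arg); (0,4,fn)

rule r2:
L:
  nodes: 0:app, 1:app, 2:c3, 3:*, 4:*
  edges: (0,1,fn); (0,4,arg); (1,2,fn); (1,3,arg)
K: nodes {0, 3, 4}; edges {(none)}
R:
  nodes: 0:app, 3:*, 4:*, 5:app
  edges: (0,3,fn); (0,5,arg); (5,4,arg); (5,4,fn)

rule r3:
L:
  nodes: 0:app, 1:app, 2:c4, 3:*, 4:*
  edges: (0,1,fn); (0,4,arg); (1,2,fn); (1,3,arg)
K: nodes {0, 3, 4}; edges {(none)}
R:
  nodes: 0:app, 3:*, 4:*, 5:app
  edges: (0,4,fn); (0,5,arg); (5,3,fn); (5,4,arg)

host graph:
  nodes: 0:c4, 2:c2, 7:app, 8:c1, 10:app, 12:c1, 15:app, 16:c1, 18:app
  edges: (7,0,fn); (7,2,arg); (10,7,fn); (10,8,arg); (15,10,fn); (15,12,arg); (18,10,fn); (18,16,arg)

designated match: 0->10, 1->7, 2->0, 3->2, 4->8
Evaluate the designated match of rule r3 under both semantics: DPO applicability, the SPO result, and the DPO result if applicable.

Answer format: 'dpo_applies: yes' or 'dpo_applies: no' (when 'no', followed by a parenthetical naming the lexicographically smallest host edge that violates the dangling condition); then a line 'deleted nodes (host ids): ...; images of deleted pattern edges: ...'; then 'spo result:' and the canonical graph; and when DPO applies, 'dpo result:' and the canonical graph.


dpo_applies: yes
deleted nodes (host ids): 0, 7; images of deleted pattern edges: (7,0,fn); (7,2,arg); (10,7,fn); (10,8,arg)
spo result:
nodes: 2:c2, 8:c1, 10:app, 12:c1, 15:app, 16:c1, 18:app, 19:app
edges: (10,8,fn); (10,19,arg); (15,10,fn); (15,12,arg); (18,10,fn); (18,16,arg); (19,2,fn); (19,8,arg)
dpo result:
nodes: 2:c2, 8:c1, 10:app, 12:c1, 15:app, 16:c1, 18:app, 19:app
edges: (10,8,fn); (10,19,arg); (15,10,fn); (15,12,arg); (18,10,fn); (18,16,arg); (19,2,fn); (19,8,arg)
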